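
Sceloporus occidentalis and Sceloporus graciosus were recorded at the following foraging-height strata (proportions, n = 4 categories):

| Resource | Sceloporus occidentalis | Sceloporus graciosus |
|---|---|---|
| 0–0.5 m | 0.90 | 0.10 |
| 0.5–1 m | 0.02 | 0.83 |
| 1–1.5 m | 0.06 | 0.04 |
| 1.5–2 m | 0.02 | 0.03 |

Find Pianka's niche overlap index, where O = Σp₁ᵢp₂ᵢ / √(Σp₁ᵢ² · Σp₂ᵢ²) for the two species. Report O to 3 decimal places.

Σ p₁ᵢp₂ᵢ = 0.0900 + 0.0166 + 0.0024 + 0.0006 = 0.1096
Σp_1ᵢ² = 0.90² + 0.02² + 0.06² + 0.02² = 0.8100 + 0.0004 + 0.0036 + 0.0004 = 0.8144
Σp_2ᵢ² = 0.10² + 0.83² + 0.04² + 0.03² = 0.0100 + 0.6889 + 0.0016 + 0.0009 = 0.7014
O = 0.1096 / √(0.8144 × 0.7014) = 0.1096 / 0.755791 = 0.14501

0.145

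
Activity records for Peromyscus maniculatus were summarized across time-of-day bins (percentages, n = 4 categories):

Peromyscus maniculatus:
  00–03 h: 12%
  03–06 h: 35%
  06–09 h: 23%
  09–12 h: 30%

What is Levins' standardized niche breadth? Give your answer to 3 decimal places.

0.858

Convert percentages to proportions (divide by 100).
Σpᵢ² = 0.12² + 0.35² + 0.23² + 0.30² = 0.0144 + 0.1225 + 0.0529 + 0.0900 = 0.2798
B = 1 / 0.2798 = 3.57398
Bₛ = (B − 1)/(n − 1) = (3.57398 − 1)/(4 − 1) = 2.57398/3 = 0.85799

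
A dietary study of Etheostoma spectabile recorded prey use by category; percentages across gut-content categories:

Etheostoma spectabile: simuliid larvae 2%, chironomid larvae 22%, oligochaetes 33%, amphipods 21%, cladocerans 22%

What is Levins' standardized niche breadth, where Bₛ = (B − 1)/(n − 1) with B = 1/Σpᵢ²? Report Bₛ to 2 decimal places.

0.75

Convert percentages to proportions (divide by 100).
Σpᵢ² = 0.02² + 0.22² + 0.33² + 0.21² + 0.22² = 0.0004 + 0.0484 + 0.1089 + 0.0441 + 0.0484 = 0.2502
B = 1 / 0.2502 = 3.9968
Bₛ = (B − 1)/(n − 1) = (3.9968 − 1)/(5 − 1) = 2.9968/4 = 0.7492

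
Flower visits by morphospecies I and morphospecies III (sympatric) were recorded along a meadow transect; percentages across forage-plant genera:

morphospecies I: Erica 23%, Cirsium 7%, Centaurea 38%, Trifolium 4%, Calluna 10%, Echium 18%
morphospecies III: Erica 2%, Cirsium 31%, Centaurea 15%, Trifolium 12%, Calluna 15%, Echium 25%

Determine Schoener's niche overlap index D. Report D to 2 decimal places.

Convert percentages to proportions (divide by 100).
Σ|p₁ᵢ − p₂ᵢ| = 0.21 + 0.24 + 0.23 + 0.08 + 0.05 + 0.07 = 0.88
D = 1 − ½ × 0.88 = 1 − 0.440 = 0.5600

0.56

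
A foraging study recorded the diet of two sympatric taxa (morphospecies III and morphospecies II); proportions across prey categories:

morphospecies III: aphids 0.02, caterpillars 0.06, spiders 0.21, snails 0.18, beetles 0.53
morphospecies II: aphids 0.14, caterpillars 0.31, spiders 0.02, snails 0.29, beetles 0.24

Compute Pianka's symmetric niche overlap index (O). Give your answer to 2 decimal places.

Σ p₁ᵢp₂ᵢ = 0.0028 + 0.0186 + 0.0042 + 0.0522 + 0.1272 = 0.2050
Σp_1ᵢ² = 0.02² + 0.06² + 0.21² + 0.18² + 0.53² = 0.0004 + 0.0036 + 0.0441 + 0.0324 + 0.2809 = 0.3614
Σp_2ᵢ² = 0.14² + 0.31² + 0.02² + 0.29² + 0.24² = 0.0196 + 0.0961 + 0.0004 + 0.0841 + 0.0576 = 0.2578
O = 0.2050 / √(0.3614 × 0.2578) = 0.2050 / 0.30524 = 0.6716

0.67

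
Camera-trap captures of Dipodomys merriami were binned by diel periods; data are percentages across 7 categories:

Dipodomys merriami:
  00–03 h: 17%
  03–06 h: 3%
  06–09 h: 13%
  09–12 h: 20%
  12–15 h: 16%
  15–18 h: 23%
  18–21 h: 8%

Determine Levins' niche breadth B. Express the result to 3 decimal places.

Convert percentages to proportions (divide by 100).
Σpᵢ² = 0.17² + 0.03² + 0.13² + 0.20² + 0.16² + 0.23² + 0.08² = 0.0289 + 0.0009 + 0.0169 + 0.0400 + 0.0256 + 0.0529 + 0.0064 = 0.1716
B = 1 / 0.1716 = 5.82751

5.828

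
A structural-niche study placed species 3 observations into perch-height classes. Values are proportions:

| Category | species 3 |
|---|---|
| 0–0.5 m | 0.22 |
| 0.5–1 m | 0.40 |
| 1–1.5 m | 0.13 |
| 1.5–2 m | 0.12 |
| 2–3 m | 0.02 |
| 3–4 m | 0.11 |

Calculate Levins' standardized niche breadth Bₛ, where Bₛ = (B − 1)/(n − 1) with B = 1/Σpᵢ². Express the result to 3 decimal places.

0.593

Σpᵢ² = 0.22² + 0.40² + 0.13² + 0.12² + 0.02² + 0.11² = 0.0484 + 0.1600 + 0.0169 + 0.0144 + 0.0004 + 0.0121 = 0.2522
B = 1 / 0.2522 = 3.96511
Bₛ = (B − 1)/(n − 1) = (3.96511 − 1)/(6 − 1) = 2.96511/5 = 0.59302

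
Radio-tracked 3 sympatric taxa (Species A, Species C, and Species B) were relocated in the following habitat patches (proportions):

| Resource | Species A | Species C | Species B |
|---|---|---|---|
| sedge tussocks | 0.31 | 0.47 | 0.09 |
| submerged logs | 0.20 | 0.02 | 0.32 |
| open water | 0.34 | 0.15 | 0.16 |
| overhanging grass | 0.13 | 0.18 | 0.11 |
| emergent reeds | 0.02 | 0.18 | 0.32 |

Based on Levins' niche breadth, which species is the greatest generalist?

Species B

Σp_Aᵢ² = 0.31² + 0.20² + 0.34² + 0.13² + 0.02² = 0.0961 + 0.0400 + 0.1156 + 0.0169 + 0.0004 = 0.2690
B_A = 1 / 0.2690 = 3.7175
Σp_Cᵢ² = 0.47² + 0.02² + 0.15² + 0.18² + 0.18² = 0.2209 + 0.0004 + 0.0225 + 0.0324 + 0.0324 = 0.3086
B_C = 1 / 0.3086 = 3.2404
Σp_Bᵢ² = 0.09² + 0.32² + 0.16² + 0.11² + 0.32² = 0.0081 + 0.1024 + 0.0256 + 0.0121 + 0.1024 = 0.2506
B_B = 1 / 0.2506 = 3.9904
Highest B → broadest niche (most generalist): Species B (B = 3.99).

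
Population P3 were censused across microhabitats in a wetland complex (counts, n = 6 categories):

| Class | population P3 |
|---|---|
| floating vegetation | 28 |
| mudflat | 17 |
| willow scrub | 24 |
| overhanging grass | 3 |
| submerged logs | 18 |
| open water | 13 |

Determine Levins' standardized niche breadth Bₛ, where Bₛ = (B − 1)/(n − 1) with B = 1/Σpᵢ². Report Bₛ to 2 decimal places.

Proportions for population P3 (n=103): 28/103=0.2718, 17/103=0.1650, 24/103=0.2330, 3/103=0.0291, 18/103=0.1748, 13/103=0.1262
Σpᵢ² = 0.2718² + 0.1650² + 0.2330² + 0.0291² + 0.1748² + 0.1262² = 0.073875 + 0.027225 + 0.054289 + 0.000847 + 0.030555 + 0.015926 = 0.202717
B = 1 / 0.202717 = 4.9330
Bₛ = (B − 1)/(n − 1) = (4.9330 − 1)/(6 − 1) = 3.9330/5 = 0.7866

0.79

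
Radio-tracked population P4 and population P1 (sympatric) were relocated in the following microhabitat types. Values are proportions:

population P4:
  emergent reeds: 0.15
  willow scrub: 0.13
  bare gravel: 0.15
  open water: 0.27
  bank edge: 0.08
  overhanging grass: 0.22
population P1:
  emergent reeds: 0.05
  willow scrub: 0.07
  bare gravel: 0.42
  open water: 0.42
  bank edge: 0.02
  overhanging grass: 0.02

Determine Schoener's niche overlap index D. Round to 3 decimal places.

Σ|p₁ᵢ − p₂ᵢ| = 0.10 + 0.06 + 0.27 + 0.15 + 0.06 + 0.20 = 0.84
D = 1 − ½ × 0.84 = 1 − 0.420 = 0.58000

0.580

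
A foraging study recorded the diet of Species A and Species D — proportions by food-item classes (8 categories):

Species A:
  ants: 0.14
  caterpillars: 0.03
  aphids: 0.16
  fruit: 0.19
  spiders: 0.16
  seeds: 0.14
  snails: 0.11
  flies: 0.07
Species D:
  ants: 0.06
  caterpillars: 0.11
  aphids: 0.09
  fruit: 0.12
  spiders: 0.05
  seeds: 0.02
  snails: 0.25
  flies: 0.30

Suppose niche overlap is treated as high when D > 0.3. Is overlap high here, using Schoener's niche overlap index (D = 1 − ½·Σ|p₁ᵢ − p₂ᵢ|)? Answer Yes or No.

Σ|p₁ᵢ − p₂ᵢ| = 0.08 + 0.08 + 0.07 + 0.07 + 0.11 + 0.12 + 0.14 + 0.23 = 0.90
D = 1 − ½ × 0.90 = 1 − 0.450 = 0.5500
D = 0.5500 > 0.3 → Yes.

Yes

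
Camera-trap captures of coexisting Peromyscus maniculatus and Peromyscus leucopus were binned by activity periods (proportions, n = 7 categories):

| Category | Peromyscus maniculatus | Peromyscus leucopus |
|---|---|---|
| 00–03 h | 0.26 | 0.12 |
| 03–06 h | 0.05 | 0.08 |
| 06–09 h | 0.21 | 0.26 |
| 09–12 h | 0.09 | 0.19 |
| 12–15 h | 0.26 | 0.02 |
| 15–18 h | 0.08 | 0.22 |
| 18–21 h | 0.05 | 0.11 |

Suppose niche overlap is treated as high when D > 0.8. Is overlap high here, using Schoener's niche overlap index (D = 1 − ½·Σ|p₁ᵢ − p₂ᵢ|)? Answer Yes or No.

Σ|p₁ᵢ − p₂ᵢ| = 0.14 + 0.03 + 0.05 + 0.10 + 0.24 + 0.14 + 0.06 = 0.76
D = 1 − ½ × 0.76 = 1 − 0.380 = 0.6200
D = 0.6200 < 0.8 → No.

No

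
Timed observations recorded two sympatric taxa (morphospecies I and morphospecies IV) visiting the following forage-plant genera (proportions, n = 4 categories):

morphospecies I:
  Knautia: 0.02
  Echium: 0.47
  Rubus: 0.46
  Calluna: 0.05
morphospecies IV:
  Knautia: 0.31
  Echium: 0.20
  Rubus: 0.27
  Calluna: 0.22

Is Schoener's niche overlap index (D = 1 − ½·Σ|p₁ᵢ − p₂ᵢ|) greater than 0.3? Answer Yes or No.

Yes

Σ|p₁ᵢ − p₂ᵢ| = 0.29 + 0.27 + 0.19 + 0.17 = 0.92
D = 1 − ½ × 0.92 = 1 − 0.460 = 0.5400
D = 0.5400 > 0.3 → Yes.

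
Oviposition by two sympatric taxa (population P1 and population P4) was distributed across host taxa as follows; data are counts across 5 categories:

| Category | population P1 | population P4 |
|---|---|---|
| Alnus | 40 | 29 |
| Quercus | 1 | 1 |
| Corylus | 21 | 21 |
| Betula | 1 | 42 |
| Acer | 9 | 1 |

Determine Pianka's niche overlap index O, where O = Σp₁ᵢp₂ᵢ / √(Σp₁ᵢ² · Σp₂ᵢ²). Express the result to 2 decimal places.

Proportions for population P1 (n=72): 40/72=0.5556, 1/72=0.0139, 21/72=0.2917, 1/72=0.0139, 9/72=0.1250
Proportions for population P4 (n=94): 29/94=0.3085, 1/94=0.0106, 21/94=0.2234, 42/94=0.4468, 1/94=0.0106
Σ p₁ᵢp₂ᵢ = 0.171403 + 0.000147 + 0.065166 + 0.006211 + 0.001325 = 0.244252
Σp_1ᵢ² = 0.5556² + 0.0139² + 0.2917² + 0.0139² + 0.1250² = 0.308691 + 0.000193 + 0.085089 + 0.000193 + 0.015625 = 0.409791
Σp_2ᵢ² = 0.3085² + 0.0106² + 0.2234² + 0.4468² + 0.0106² = 0.095172 + 0.000112 + 0.049908 + 0.199630 + 0.000112 = 0.344934
O = 0.244252 / √(0.409791 × 0.344934) = 0.244252 / 0.3759666 = 0.6497

0.65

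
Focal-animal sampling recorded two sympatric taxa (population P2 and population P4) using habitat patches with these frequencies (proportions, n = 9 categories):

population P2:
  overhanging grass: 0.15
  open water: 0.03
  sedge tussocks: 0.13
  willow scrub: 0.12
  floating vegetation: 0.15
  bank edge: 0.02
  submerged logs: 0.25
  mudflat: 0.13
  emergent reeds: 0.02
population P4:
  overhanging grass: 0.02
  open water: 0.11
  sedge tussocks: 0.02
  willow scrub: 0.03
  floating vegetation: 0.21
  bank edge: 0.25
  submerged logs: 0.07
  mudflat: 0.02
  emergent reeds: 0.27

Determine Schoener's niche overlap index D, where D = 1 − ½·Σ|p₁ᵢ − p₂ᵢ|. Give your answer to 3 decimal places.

Σ|p₁ᵢ − p₂ᵢ| = 0.13 + 0.08 + 0.11 + 0.09 + 0.06 + 0.23 + 0.18 + 0.11 + 0.25 = 1.24
D = 1 − ½ × 1.24 = 1 − 0.620 = 0.38000

0.380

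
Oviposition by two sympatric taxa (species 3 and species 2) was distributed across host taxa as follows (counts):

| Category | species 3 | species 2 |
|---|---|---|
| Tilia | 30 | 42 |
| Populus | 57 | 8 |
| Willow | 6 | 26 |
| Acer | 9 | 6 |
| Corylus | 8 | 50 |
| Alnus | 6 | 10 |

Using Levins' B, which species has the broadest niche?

species 2

Proportions for species 3 (n=116): 30/116=0.2586, 57/116=0.4914, 6/116=0.0517, 9/116=0.0776, 8/116=0.0690, 6/116=0.0517
Proportions for species 2 (n=142): 42/142=0.2958, 8/142=0.0563, 26/142=0.1831, 6/142=0.0423, 50/142=0.3521, 10/142=0.0704
Σp_3ᵢ² = 0.2586² + 0.4914² + 0.0517² + 0.0776² + 0.0690² + 0.0517² = 0.066874 + 0.241474 + 0.002673 + 0.006022 + 0.004761 + 0.002673 = 0.324477
B_3 = 1 / 0.324477 = 3.0819
Σp_2ᵢ² = 0.2958² + 0.0563² + 0.1831² + 0.0423² + 0.3521² + 0.0704² = 0.087498 + 0.003170 + 0.033526 + 0.001789 + 0.123974 + 0.004956 = 0.254913
B_2 = 1 / 0.254913 = 3.9229
Highest B → broadest niche (most generalist): species 2 (B = 3.92).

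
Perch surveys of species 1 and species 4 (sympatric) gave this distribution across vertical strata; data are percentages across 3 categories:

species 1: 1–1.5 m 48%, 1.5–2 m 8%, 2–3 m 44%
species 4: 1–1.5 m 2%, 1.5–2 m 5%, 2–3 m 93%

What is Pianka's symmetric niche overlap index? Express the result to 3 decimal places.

Convert percentages to proportions (divide by 100).
Σ p₁ᵢp₂ᵢ = 0.0096 + 0.0040 + 0.4092 = 0.4228
Σp_1ᵢ² = 0.48² + 0.08² + 0.44² = 0.2304 + 0.0064 + 0.1936 = 0.4304
Σp_2ᵢ² = 0.02² + 0.05² + 0.93² = 0.0004 + 0.0025 + 0.8649 = 0.8678
O = 0.4228 / √(0.4304 × 0.8678) = 0.4228 / 0.611147 = 0.69181

0.692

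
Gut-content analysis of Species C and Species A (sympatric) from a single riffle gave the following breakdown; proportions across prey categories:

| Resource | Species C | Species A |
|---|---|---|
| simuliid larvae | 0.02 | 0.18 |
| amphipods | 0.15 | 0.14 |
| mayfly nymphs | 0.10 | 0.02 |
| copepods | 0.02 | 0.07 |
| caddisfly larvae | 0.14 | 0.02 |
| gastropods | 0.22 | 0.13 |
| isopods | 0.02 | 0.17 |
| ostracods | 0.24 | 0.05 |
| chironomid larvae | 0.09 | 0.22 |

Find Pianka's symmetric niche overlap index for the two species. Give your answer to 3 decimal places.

0.588

Σ p₁ᵢp₂ᵢ = 0.0036 + 0.0210 + 0.0020 + 0.0014 + 0.0028 + 0.0286 + 0.0034 + 0.0120 + 0.0198 = 0.0946
Σp_1ᵢ² = 0.02² + 0.15² + 0.10² + 0.02² + 0.14² + 0.22² + 0.02² + 0.24² + 0.09² = 0.0004 + 0.0225 + 0.0100 + 0.0004 + 0.0196 + 0.0484 + 0.0004 + 0.0576 + 0.0081 = 0.1674
Σp_2ᵢ² = 0.18² + 0.14² + 0.02² + 0.07² + 0.02² + 0.13² + 0.17² + 0.05² + 0.22² = 0.0324 + 0.0196 + 0.0004 + 0.0049 + 0.0004 + 0.0169 + 0.0289 + 0.0025 + 0.0484 = 0.1544
O = 0.0946 / √(0.1674 × 0.1544) = 0.0946 / 0.160769 = 0.58842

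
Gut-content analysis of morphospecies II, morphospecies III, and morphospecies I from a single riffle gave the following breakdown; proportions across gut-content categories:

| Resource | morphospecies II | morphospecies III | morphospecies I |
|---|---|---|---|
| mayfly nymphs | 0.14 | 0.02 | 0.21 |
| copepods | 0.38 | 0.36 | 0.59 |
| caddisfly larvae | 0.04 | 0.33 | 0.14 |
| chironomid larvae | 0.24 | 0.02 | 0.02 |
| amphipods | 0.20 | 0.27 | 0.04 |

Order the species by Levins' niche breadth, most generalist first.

morphospecies II > morphospecies III > morphospecies I

Σp_IIᵢ² = 0.14² + 0.38² + 0.04² + 0.24² + 0.20² = 0.0196 + 0.1444 + 0.0016 + 0.0576 + 0.0400 = 0.2632
B_II = 1 / 0.2632 = 3.7994
Σp_IIIᵢ² = 0.02² + 0.36² + 0.33² + 0.02² + 0.27² = 0.0004 + 0.1296 + 0.1089 + 0.0004 + 0.0729 = 0.3122
B_III = 1 / 0.3122 = 3.2031
Σp_Iᵢ² = 0.21² + 0.59² + 0.14² + 0.02² + 0.04² = 0.0441 + 0.3481 + 0.0196 + 0.0004 + 0.0016 = 0.4138
B_I = 1 / 0.4138 = 2.4166
Ranking by B (broadest → narrowest): morphospecies II (3.80) > morphospecies III (3.20) > morphospecies I (2.42)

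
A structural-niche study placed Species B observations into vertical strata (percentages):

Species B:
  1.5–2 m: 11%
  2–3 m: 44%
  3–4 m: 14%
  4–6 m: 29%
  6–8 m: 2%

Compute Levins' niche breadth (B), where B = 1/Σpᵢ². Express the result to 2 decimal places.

3.23

Convert percentages to proportions (divide by 100).
Σpᵢ² = 0.11² + 0.44² + 0.14² + 0.29² + 0.02² = 0.0121 + 0.1936 + 0.0196 + 0.0841 + 0.0004 = 0.3098
B = 1 / 0.3098 = 3.2279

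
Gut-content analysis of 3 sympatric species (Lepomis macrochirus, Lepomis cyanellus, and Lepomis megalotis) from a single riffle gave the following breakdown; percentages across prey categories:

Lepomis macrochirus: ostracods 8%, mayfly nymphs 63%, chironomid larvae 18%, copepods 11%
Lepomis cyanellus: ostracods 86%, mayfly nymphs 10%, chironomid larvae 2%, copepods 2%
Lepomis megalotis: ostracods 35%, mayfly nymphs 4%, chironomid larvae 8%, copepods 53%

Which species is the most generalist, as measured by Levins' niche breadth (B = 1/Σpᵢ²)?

Convert percentages to proportions (divide by 100).
Σp_macrᵢ² = 0.08² + 0.63² + 0.18² + 0.11² = 0.0064 + 0.3969 + 0.0324 + 0.0121 = 0.4478
B_macr = 1 / 0.4478 = 2.2331
Σp_cyanᵢ² = 0.86² + 0.10² + 0.02² + 0.02² = 0.7396 + 0.0100 + 0.0004 + 0.0004 = 0.7504
B_cyan = 1 / 0.7504 = 1.3326
Σp_megaᵢ² = 0.35² + 0.04² + 0.08² + 0.53² = 0.1225 + 0.0016 + 0.0064 + 0.2809 = 0.4114
B_mega = 1 / 0.4114 = 2.4307
Highest B → broadest niche (most generalist): Lepomis megalotis (B = 2.43).

Lepomis megalotis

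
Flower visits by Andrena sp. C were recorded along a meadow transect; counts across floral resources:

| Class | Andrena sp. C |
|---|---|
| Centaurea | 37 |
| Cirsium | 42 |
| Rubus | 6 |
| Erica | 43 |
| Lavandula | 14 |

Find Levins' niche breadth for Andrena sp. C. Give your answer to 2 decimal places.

Proportions for Andrena sp. C (n=142): 37/142=0.2606, 42/142=0.2958, 6/142=0.0423, 43/142=0.3028, 14/142=0.0986
Σpᵢ² = 0.2606² + 0.2958² + 0.0423² + 0.3028² + 0.0986² = 0.067912 + 0.087498 + 0.001789 + 0.091688 + 0.009722 = 0.258609
B = 1 / 0.258609 = 3.8668

3.87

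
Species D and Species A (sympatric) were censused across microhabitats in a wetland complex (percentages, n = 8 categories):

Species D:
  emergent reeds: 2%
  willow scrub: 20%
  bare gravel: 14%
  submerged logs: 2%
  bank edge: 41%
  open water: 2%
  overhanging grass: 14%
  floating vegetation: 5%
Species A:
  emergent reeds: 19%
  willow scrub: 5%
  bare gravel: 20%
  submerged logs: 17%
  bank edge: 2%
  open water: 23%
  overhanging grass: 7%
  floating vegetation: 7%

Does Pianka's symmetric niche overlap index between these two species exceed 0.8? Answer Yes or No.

Convert percentages to proportions (divide by 100).
Σ p₁ᵢp₂ᵢ = 0.0038 + 0.0100 + 0.0280 + 0.0034 + 0.0082 + 0.0046 + 0.0098 + 0.0035 = 0.0713
Σp_1ᵢ² = 0.02² + 0.20² + 0.14² + 0.02² + 0.41² + 0.02² + 0.14² + 0.05² = 0.0004 + 0.0400 + 0.0196 + 0.0004 + 0.1681 + 0.0004 + 0.0196 + 0.0025 = 0.2510
Σp_2ᵢ² = 0.19² + 0.05² + 0.20² + 0.17² + 0.02² + 0.23² + 0.07² + 0.07² = 0.0361 + 0.0025 + 0.0400 + 0.0289 + 0.0004 + 0.0529 + 0.0049 + 0.0049 = 0.1706
O = 0.0713 / √(0.2510 × 0.1706) = 0.0713 / 0.20693 = 0.3446
O = 0.3446 < 0.8 → No.

No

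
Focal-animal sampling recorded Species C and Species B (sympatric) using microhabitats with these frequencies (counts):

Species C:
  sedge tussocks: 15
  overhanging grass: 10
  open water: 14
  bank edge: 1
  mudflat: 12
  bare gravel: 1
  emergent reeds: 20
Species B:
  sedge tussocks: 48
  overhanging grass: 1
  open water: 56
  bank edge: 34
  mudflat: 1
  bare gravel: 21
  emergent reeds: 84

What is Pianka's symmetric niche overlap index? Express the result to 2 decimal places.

Proportions for Species C (n=73): 15/73=0.2055, 10/73=0.1370, 14/73=0.1918, 1/73=0.0137, 12/73=0.1644, 1/73=0.0137, 20/73=0.2740
Proportions for Species B (n=245): 48/245=0.1959, 1/245=0.0041, 56/245=0.2286, 34/245=0.1388, 1/245=0.0041, 21/245=0.0857, 84/245=0.3429
Σ p₁ᵢp₂ᵢ = 0.040257 + 0.000562 + 0.043845 + 0.001902 + 0.000674 + 0.001174 + 0.093955 = 0.182369
Σp_1ᵢ² = 0.2055² + 0.1370² + 0.1918² + 0.0137² + 0.1644² + 0.0137² + 0.2740² = 0.042230 + 0.018769 + 0.036787 + 0.000188 + 0.027027 + 0.000188 + 0.075076 = 0.200265
Σp_2ᵢ² = 0.1959² + 0.0041² + 0.2286² + 0.1388² + 0.0041² + 0.0857² + 0.3429² = 0.038377 + 0.000017 + 0.052258 + 0.019265 + 0.000017 + 0.007344 + 0.117580 = 0.234858
O = 0.182369 / √(0.200265 × 0.234858) = 0.182369 / 0.2168729 = 0.8409

0.84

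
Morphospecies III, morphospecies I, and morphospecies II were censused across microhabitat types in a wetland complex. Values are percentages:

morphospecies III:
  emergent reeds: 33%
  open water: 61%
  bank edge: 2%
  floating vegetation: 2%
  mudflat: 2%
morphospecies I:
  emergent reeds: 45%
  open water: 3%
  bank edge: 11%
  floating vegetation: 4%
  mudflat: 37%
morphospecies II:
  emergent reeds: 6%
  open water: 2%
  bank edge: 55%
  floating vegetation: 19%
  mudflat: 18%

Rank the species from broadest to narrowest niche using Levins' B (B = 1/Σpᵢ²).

Convert percentages to proportions (divide by 100).
Σp_IIIᵢ² = 0.33² + 0.61² + 0.02² + 0.02² + 0.02² = 0.1089 + 0.3721 + 0.0004 + 0.0004 + 0.0004 = 0.4822
B_III = 1 / 0.4822 = 2.0738
Σp_Iᵢ² = 0.45² + 0.03² + 0.11² + 0.04² + 0.37² = 0.2025 + 0.0009 + 0.0121 + 0.0016 + 0.1369 = 0.3540
B_I = 1 / 0.3540 = 2.8249
Σp_IIᵢ² = 0.06² + 0.02² + 0.55² + 0.19² + 0.18² = 0.0036 + 0.0004 + 0.3025 + 0.0361 + 0.0324 = 0.3750
B_II = 1 / 0.3750 = 2.6667
Ranking by B (broadest → narrowest): morphospecies I (2.82) > morphospecies II (2.67) > morphospecies III (2.07)

morphospecies I > morphospecies II > morphospecies III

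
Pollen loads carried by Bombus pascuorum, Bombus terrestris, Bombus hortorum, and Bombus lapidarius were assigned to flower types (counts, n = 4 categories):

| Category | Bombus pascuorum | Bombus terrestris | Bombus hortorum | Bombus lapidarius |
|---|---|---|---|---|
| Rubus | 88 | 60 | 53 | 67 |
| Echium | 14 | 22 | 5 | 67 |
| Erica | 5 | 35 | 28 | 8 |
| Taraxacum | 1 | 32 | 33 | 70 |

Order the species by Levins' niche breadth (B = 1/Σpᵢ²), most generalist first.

Bombus terrestris > Bombus lapidarius > Bombus hortorum > Bombus pascuorum

Proportions for Bombus pascuorum (n=108): 88/108=0.8148, 14/108=0.1296, 5/108=0.0463, 1/108=0.0093
Proportions for Bombus terrestris (n=149): 60/149=0.4027, 22/149=0.1477, 35/149=0.2349, 32/149=0.2148
Proportions for Bombus hortorum (n=119): 53/119=0.4454, 5/119=0.0420, 28/119=0.2353, 33/119=0.2773
Proportions for Bombus lapidarius (n=212): 67/212=0.3160, 67/212=0.3160, 8/212=0.0377, 70/212=0.3302
Σp_pascᵢ² = 0.8148² + 0.1296² + 0.0463² + 0.0093² = 0.663899 + 0.016796 + 0.002144 + 0.000086 = 0.682925
B_pasc = 1 / 0.682925 = 1.4643
Σp_terrᵢ² = 0.4027² + 0.1477² + 0.2349² + 0.2148² = 0.162167 + 0.021815 + 0.055178 + 0.046139 = 0.285299
B_terr = 1 / 0.285299 = 3.5051
Σp_hortᵢ² = 0.4454² + 0.0420² + 0.2353² + 0.2773² = 0.198381 + 0.001764 + 0.055366 + 0.076895 = 0.332406
B_hort = 1 / 0.332406 = 3.0084
Σp_lapiᵢ² = 0.3160² + 0.3160² + 0.0377² + 0.3302² = 0.099856 + 0.099856 + 0.001421 + 0.109032 = 0.310165
B_lapi = 1 / 0.310165 = 3.2241
Ranking by B (broadest → narrowest): Bombus terrestris (3.51) > Bombus lapidarius (3.22) > Bombus hortorum (3.01) > Bombus pascuorum (1.46)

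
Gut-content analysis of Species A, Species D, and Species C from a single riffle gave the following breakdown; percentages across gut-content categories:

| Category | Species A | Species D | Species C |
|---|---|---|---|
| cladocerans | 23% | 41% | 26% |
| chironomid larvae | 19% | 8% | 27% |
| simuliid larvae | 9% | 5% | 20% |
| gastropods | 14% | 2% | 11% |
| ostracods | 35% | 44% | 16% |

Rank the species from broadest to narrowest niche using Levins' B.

Species C > Species A > Species D

Convert percentages to proportions (divide by 100).
Σp_Aᵢ² = 0.23² + 0.19² + 0.09² + 0.14² + 0.35² = 0.0529 + 0.0361 + 0.0081 + 0.0196 + 0.1225 = 0.2392
B_A = 1 / 0.2392 = 4.1806
Σp_Dᵢ² = 0.41² + 0.08² + 0.05² + 0.02² + 0.44² = 0.1681 + 0.0064 + 0.0025 + 0.0004 + 0.1936 = 0.3710
B_D = 1 / 0.3710 = 2.6954
Σp_Cᵢ² = 0.26² + 0.27² + 0.20² + 0.11² + 0.16² = 0.0676 + 0.0729 + 0.0400 + 0.0121 + 0.0256 = 0.2182
B_C = 1 / 0.2182 = 4.5830
Ranking by B (broadest → narrowest): Species C (4.58) > Species A (4.18) > Species D (2.70)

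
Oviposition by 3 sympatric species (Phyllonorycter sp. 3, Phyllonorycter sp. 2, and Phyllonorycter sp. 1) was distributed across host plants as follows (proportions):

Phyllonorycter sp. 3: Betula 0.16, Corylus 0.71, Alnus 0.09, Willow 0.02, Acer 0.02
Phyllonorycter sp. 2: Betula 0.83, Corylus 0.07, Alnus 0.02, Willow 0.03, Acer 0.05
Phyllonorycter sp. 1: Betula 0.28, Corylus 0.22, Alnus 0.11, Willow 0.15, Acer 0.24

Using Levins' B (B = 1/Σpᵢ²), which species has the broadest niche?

Σp_3ᵢ² = 0.16² + 0.71² + 0.09² + 0.02² + 0.02² = 0.0256 + 0.5041 + 0.0081 + 0.0004 + 0.0004 = 0.5386
B_3 = 1 / 0.5386 = 1.8567
Σp_2ᵢ² = 0.83² + 0.07² + 0.02² + 0.03² + 0.05² = 0.6889 + 0.0049 + 0.0004 + 0.0009 + 0.0025 = 0.6976
B_2 = 1 / 0.6976 = 1.4335
Σp_1ᵢ² = 0.28² + 0.22² + 0.11² + 0.15² + 0.24² = 0.0784 + 0.0484 + 0.0121 + 0.0225 + 0.0576 = 0.2190
B_1 = 1 / 0.2190 = 4.5662
Highest B → broadest niche (most generalist): Phyllonorycter sp. 1 (B = 4.57).

Phyllonorycter sp. 1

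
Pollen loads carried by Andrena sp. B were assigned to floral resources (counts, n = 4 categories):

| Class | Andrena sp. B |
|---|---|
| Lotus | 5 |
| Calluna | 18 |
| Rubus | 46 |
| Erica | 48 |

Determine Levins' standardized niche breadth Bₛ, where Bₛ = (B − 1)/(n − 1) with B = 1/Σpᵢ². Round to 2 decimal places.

Proportions for Andrena sp. B (n=117): 5/117=0.0427, 18/117=0.1538, 46/117=0.3932, 48/117=0.4103
Σpᵢ² = 0.0427² + 0.1538² + 0.3932² + 0.4103² = 0.001823 + 0.023654 + 0.154606 + 0.168346 = 0.348429
B = 1 / 0.348429 = 2.8700
Bₛ = (B − 1)/(n − 1) = (2.8700 − 1)/(4 − 1) = 1.8700/3 = 0.6233

0.62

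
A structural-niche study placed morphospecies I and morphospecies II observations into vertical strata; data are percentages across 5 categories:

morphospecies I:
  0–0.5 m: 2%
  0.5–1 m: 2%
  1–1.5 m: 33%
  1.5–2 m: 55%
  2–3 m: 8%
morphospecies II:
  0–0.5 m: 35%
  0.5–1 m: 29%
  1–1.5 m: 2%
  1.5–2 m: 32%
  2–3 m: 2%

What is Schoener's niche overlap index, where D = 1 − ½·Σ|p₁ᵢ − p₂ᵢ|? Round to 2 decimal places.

0.40

Convert percentages to proportions (divide by 100).
Σ|p₁ᵢ − p₂ᵢ| = 0.33 + 0.27 + 0.31 + 0.23 + 0.06 = 1.20
D = 1 − ½ × 1.20 = 1 − 0.600 = 0.4000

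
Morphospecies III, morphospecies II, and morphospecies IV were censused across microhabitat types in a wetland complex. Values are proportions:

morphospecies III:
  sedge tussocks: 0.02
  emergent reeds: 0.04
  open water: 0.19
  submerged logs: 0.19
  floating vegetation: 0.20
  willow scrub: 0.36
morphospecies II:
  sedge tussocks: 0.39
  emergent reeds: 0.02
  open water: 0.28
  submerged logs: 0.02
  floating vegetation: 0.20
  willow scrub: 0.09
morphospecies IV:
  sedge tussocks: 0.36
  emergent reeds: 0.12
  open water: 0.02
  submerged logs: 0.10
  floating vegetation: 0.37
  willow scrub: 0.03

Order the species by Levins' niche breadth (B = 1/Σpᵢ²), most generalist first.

morphospecies III > morphospecies II > morphospecies IV

Σp_IIIᵢ² = 0.02² + 0.04² + 0.19² + 0.19² + 0.20² + 0.36² = 0.0004 + 0.0016 + 0.0361 + 0.0361 + 0.0400 + 0.1296 = 0.2438
B_III = 1 / 0.2438 = 4.1017
Σp_IIᵢ² = 0.39² + 0.02² + 0.28² + 0.02² + 0.20² + 0.09² = 0.1521 + 0.0004 + 0.0784 + 0.0004 + 0.0400 + 0.0081 = 0.2794
B_II = 1 / 0.2794 = 3.5791
Σp_IVᵢ² = 0.36² + 0.12² + 0.02² + 0.10² + 0.37² + 0.03² = 0.1296 + 0.0144 + 0.0004 + 0.0100 + 0.1369 + 0.0009 = 0.2922
B_IV = 1 / 0.2922 = 3.4223
Ranking by B (broadest → narrowest): morphospecies III (4.10) > morphospecies II (3.58) > morphospecies IV (3.42)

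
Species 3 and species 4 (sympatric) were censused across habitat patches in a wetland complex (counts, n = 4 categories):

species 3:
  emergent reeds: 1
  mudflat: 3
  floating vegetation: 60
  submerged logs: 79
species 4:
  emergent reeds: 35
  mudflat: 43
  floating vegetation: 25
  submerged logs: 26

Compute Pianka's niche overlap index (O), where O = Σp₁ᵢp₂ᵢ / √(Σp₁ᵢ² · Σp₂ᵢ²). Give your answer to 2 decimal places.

0.57

Proportions for species 3 (n=143): 1/143=0.0070, 3/143=0.0210, 60/143=0.4196, 79/143=0.5524
Proportions for species 4 (n=129): 35/129=0.2713, 43/129=0.3333, 25/129=0.1938, 26/129=0.2016
Σ p₁ᵢp₂ᵢ = 0.001899 + 0.006999 + 0.081318 + 0.111364 = 0.201580
Σp_1ᵢ² = 0.0070² + 0.0210² + 0.4196² + 0.5524² = 0.000049 + 0.000441 + 0.176064 + 0.305146 = 0.481700
Σp_2ᵢ² = 0.2713² + 0.3333² + 0.1938² + 0.2016² = 0.073604 + 0.111089 + 0.037558 + 0.040643 = 0.262894
O = 0.201580 / √(0.481700 × 0.262894) = 0.201580 / 0.3558596 = 0.5665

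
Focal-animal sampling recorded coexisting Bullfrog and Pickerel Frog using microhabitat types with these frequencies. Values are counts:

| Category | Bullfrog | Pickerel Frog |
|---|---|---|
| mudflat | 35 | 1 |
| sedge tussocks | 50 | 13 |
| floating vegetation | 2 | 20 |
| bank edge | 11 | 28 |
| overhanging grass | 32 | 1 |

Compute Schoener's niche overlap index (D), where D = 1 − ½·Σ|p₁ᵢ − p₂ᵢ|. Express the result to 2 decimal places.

0.34

Proportions for Bullfrog (n=130): 35/130=0.2692, 50/130=0.3846, 2/130=0.0154, 11/130=0.0846, 32/130=0.2462
Proportions for Pickerel Frog (n=63): 1/63=0.0159, 13/63=0.2063, 20/63=0.3175, 28/63=0.4444, 1/63=0.0159
Σ|p₁ᵢ − p₂ᵢ| = 0.2533 + 0.1783 + 0.3021 + 0.3598 + 0.2303 = 1.3238
D = 1 − ½ × 1.3238 = 1 − 0.66190 = 0.33810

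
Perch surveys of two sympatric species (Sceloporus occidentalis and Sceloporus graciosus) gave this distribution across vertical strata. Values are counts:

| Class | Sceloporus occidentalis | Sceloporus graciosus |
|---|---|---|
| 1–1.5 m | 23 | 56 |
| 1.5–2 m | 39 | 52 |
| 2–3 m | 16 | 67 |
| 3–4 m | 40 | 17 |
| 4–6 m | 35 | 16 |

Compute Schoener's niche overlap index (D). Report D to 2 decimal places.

Proportions for Sceloporus occidentalis (n=153): 23/153=0.1503, 39/153=0.2549, 16/153=0.1046, 40/153=0.2614, 35/153=0.2288
Proportions for Sceloporus graciosus (n=208): 56/208=0.2692, 52/208=0.2500, 67/208=0.3221, 17/208=0.0817, 16/208=0.0769
Σ|p₁ᵢ − p₂ᵢ| = 0.1189 + 0.0049 + 0.2175 + 0.1797 + 0.1519 = 0.6729
D = 1 − ½ × 0.6729 = 1 − 0.33645 = 0.66355

0.66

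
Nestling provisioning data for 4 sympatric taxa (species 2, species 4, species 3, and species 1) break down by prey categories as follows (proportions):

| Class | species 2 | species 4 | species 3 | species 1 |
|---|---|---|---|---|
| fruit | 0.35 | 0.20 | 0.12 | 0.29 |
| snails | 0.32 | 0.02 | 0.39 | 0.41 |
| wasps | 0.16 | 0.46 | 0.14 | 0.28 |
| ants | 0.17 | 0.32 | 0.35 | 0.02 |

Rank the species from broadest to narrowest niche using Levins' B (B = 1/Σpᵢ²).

species 2 > species 3 > species 1 > species 4

Σp_2ᵢ² = 0.35² + 0.32² + 0.16² + 0.17² = 0.1225 + 0.1024 + 0.0256 + 0.0289 = 0.2794
B_2 = 1 / 0.2794 = 3.5791
Σp_4ᵢ² = 0.20² + 0.02² + 0.46² + 0.32² = 0.0400 + 0.0004 + 0.2116 + 0.1024 = 0.3544
B_4 = 1 / 0.3544 = 2.8217
Σp_3ᵢ² = 0.12² + 0.39² + 0.14² + 0.35² = 0.0144 + 0.1521 + 0.0196 + 0.1225 = 0.3086
B_3 = 1 / 0.3086 = 3.2404
Σp_1ᵢ² = 0.29² + 0.41² + 0.28² + 0.02² = 0.0841 + 0.1681 + 0.0784 + 0.0004 = 0.3310
B_1 = 1 / 0.3310 = 3.0211
Ranking by B (broadest → narrowest): species 2 (3.58) > species 3 (3.24) > species 1 (3.02) > species 4 (2.82)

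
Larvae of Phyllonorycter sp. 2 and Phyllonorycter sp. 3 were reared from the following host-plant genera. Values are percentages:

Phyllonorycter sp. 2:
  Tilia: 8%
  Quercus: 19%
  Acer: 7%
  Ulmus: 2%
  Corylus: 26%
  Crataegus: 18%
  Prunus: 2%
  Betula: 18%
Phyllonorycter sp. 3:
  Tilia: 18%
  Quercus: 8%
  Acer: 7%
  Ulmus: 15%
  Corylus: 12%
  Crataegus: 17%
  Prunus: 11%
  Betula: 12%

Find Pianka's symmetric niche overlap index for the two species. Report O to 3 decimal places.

Convert percentages to proportions (divide by 100).
Σ p₁ᵢp₂ᵢ = 0.0144 + 0.0152 + 0.0049 + 0.0030 + 0.0312 + 0.0306 + 0.0022 + 0.0216 = 0.1231
Σp_1ᵢ² = 0.08² + 0.19² + 0.07² + 0.02² + 0.26² + 0.18² + 0.02² + 0.18² = 0.0064 + 0.0361 + 0.0049 + 0.0004 + 0.0676 + 0.0324 + 0.0004 + 0.0324 = 0.1806
Σp_2ᵢ² = 0.18² + 0.08² + 0.07² + 0.15² + 0.12² + 0.17² + 0.11² + 0.12² = 0.0324 + 0.0064 + 0.0049 + 0.0225 + 0.0144 + 0.0289 + 0.0121 + 0.0144 = 0.1360
O = 0.1231 / √(0.1806 × 0.1360) = 0.1231 / 0.156721 = 0.78547

0.785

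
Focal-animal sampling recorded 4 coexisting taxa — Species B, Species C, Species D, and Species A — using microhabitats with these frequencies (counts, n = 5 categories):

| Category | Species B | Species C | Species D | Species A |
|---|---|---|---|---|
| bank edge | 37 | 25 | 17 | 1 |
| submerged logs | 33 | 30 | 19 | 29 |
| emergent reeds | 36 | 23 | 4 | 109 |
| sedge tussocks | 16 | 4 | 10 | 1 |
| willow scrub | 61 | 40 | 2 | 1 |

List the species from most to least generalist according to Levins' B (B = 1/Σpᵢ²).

Species B > Species C > Species D > Species A

Proportions for Species B (n=183): 37/183=0.2022, 33/183=0.1803, 36/183=0.1967, 16/183=0.0874, 61/183=0.3333
Proportions for Species C (n=122): 25/122=0.2049, 30/122=0.2459, 23/122=0.1885, 4/122=0.0328, 40/122=0.3279
Proportions for Species D (n=52): 17/52=0.3269, 19/52=0.3654, 4/52=0.0769, 10/52=0.1923, 2/52=0.0385
Proportions for Species A (n=141): 1/141=0.0071, 29/141=0.2057, 109/141=0.7730, 1/141=0.0071, 1/141=0.0071
Σp_Bᵢ² = 0.2022² + 0.1803² + 0.1967² + 0.0874² + 0.3333² = 0.040885 + 0.032508 + 0.038691 + 0.007639 + 0.111089 = 0.230812
B_B = 1 / 0.230812 = 4.3325
Σp_Cᵢ² = 0.2049² + 0.2459² + 0.1885² + 0.0328² + 0.3279² = 0.041984 + 0.060467 + 0.035532 + 0.001076 + 0.107518 = 0.246577
B_C = 1 / 0.246577 = 4.0555
Σp_Dᵢ² = 0.3269² + 0.3654² + 0.0769² + 0.1923² + 0.0385² = 0.106864 + 0.133517 + 0.005914 + 0.036979 + 0.001482 = 0.284756
B_D = 1 / 0.284756 = 3.5118
Σp_Aᵢ² = 0.0071² + 0.2057² + 0.7730² + 0.0071² + 0.0071² = 0.000050 + 0.042312 + 0.597529 + 0.000050 + 0.000050 = 0.639991
B_A = 1 / 0.639991 = 1.5625
Ranking by B (broadest → narrowest): Species B (4.33) > Species C (4.06) > Species D (3.51) > Species A (1.56)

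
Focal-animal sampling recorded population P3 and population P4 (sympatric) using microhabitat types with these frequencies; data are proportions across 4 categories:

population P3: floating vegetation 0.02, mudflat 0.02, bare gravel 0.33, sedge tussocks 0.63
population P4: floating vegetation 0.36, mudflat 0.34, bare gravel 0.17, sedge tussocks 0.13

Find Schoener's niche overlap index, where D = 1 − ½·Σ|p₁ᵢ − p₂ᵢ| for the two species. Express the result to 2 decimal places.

Σ|p₁ᵢ − p₂ᵢ| = 0.34 + 0.32 + 0.16 + 0.50 = 1.32
D = 1 − ½ × 1.32 = 1 − 0.660 = 0.3400

0.34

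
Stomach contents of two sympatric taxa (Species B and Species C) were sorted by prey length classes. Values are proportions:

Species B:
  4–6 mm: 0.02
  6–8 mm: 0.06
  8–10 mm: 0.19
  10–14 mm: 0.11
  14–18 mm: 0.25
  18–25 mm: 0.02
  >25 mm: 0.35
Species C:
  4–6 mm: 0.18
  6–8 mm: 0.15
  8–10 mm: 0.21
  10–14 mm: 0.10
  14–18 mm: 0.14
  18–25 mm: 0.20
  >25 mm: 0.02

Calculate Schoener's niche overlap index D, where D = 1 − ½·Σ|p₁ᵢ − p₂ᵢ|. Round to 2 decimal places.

0.55

Σ|p₁ᵢ − p₂ᵢ| = 0.16 + 0.09 + 0.02 + 0.01 + 0.11 + 0.18 + 0.33 = 0.90
D = 1 − ½ × 0.90 = 1 − 0.450 = 0.5500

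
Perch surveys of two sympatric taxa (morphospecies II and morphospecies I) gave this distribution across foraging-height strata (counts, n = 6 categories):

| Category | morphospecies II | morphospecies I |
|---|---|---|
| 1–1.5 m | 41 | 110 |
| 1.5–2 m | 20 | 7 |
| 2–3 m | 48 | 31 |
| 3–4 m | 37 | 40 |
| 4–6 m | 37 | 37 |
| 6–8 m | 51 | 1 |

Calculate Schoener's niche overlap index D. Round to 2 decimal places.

Proportions for morphospecies II (n=234): 41/234=0.1752, 20/234=0.0855, 48/234=0.2051, 37/234=0.1581, 37/234=0.1581, 51/234=0.2179
Proportions for morphospecies I (n=226): 110/226=0.4867, 7/226=0.0310, 31/226=0.1372, 40/226=0.1770, 37/226=0.1637, 1/226=0.0044
Σ|p₁ᵢ − p₂ᵢ| = 0.3115 + 0.0545 + 0.0679 + 0.0189 + 0.0056 + 0.2135 = 0.6719
D = 1 − ½ × 0.6719 = 1 − 0.33595 = 0.66405

0.66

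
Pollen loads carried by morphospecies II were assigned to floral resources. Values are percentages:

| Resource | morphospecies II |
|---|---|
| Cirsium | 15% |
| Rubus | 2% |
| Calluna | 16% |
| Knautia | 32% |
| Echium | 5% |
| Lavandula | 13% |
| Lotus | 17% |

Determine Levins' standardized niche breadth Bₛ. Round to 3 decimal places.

Convert percentages to proportions (divide by 100).
Σpᵢ² = 0.15² + 0.02² + 0.16² + 0.32² + 0.05² + 0.13² + 0.17² = 0.0225 + 0.0004 + 0.0256 + 0.1024 + 0.0025 + 0.0169 + 0.0289 = 0.1992
B = 1 / 0.1992 = 5.02008
Bₛ = (B − 1)/(n − 1) = (5.02008 − 1)/(7 − 1) = 4.02008/6 = 0.67001

0.670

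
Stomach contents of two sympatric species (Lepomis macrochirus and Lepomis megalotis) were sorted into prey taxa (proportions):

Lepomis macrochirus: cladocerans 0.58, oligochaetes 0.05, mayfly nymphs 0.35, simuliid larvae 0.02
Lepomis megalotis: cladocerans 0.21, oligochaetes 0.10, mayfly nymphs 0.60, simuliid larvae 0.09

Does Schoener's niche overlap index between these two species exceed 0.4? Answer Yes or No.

Yes

Σ|p₁ᵢ − p₂ᵢ| = 0.37 + 0.05 + 0.25 + 0.07 = 0.74
D = 1 − ½ × 0.74 = 1 − 0.370 = 0.6300
D = 0.6300 > 0.4 → Yes.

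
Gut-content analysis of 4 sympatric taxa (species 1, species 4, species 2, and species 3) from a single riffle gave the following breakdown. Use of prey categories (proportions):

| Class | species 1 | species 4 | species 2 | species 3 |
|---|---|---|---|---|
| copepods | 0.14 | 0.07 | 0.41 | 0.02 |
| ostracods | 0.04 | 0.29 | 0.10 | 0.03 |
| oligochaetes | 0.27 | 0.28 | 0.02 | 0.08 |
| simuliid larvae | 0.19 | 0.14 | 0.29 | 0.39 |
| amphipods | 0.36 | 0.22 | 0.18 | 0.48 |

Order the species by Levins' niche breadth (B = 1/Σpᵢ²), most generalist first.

Σp_1ᵢ² = 0.14² + 0.04² + 0.27² + 0.19² + 0.36² = 0.0196 + 0.0016 + 0.0729 + 0.0361 + 0.1296 = 0.2598
B_1 = 1 / 0.2598 = 3.8491
Σp_4ᵢ² = 0.07² + 0.29² + 0.28² + 0.14² + 0.22² = 0.0049 + 0.0841 + 0.0784 + 0.0196 + 0.0484 = 0.2354
B_4 = 1 / 0.2354 = 4.2481
Σp_2ᵢ² = 0.41² + 0.10² + 0.02² + 0.29² + 0.18² = 0.1681 + 0.0100 + 0.0004 + 0.0841 + 0.0324 = 0.2950
B_2 = 1 / 0.2950 = 3.3898
Σp_3ᵢ² = 0.02² + 0.03² + 0.08² + 0.39² + 0.48² = 0.0004 + 0.0009 + 0.0064 + 0.1521 + 0.2304 = 0.3902
B_3 = 1 / 0.3902 = 2.5628
Ranking by B (broadest → narrowest): species 4 (4.25) > species 1 (3.85) > species 2 (3.39) > species 3 (2.56)

species 4 > species 1 > species 2 > species 3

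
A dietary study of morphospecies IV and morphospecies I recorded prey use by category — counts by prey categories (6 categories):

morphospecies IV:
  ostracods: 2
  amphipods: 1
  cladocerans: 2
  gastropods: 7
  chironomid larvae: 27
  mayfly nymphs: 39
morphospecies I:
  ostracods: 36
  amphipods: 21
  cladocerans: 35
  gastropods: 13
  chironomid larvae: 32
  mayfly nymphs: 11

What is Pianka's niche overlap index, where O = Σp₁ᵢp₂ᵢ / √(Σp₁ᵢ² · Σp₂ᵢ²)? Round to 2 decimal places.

0.49

Proportions for morphospecies IV (n=78): 2/78=0.0256, 1/78=0.0128, 2/78=0.0256, 7/78=0.0897, 27/78=0.3462, 39/78=0.5000
Proportions for morphospecies I (n=148): 36/148=0.2432, 21/148=0.1419, 35/148=0.2365, 13/148=0.0878, 32/148=0.2162, 11/148=0.0743
Σ p₁ᵢp₂ᵢ = 0.006226 + 0.001816 + 0.006054 + 0.007876 + 0.074848 + 0.037150 = 0.133970
Σp_1ᵢ² = 0.0256² + 0.0128² + 0.0256² + 0.0897² + 0.3462² + 0.5000² = 0.000655 + 0.000164 + 0.000655 + 0.008046 + 0.119854 + 0.250000 = 0.379374
Σp_2ᵢ² = 0.2432² + 0.1419² + 0.2365² + 0.0878² + 0.2162² + 0.0743² = 0.059146 + 0.020136 + 0.055932 + 0.007709 + 0.046742 + 0.005520 = 0.195185
O = 0.133970 / √(0.379374 × 0.195185) = 0.133970 / 0.2721178 = 0.4923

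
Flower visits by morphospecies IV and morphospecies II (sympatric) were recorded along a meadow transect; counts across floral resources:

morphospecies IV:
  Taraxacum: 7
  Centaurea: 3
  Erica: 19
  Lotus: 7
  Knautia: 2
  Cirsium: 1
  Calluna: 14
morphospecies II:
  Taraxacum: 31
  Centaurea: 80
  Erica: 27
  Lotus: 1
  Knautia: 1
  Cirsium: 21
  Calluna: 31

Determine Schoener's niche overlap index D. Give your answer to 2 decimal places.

Proportions for morphospecies IV (n=53): 7/53=0.1321, 3/53=0.0566, 19/53=0.3585, 7/53=0.1321, 2/53=0.0377, 1/53=0.0189, 14/53=0.2642
Proportions for morphospecies II (n=192): 31/192=0.1615, 80/192=0.4167, 27/192=0.1406, 1/192=0.0052, 1/192=0.0052, 21/192=0.1094, 31/192=0.1615
Σ|p₁ᵢ − p₂ᵢ| = 0.0294 + 0.3601 + 0.2179 + 0.1269 + 0.0325 + 0.0905 + 0.1027 = 0.9600
D = 1 − ½ × 0.9600 = 1 − 0.48000 = 0.52000

0.52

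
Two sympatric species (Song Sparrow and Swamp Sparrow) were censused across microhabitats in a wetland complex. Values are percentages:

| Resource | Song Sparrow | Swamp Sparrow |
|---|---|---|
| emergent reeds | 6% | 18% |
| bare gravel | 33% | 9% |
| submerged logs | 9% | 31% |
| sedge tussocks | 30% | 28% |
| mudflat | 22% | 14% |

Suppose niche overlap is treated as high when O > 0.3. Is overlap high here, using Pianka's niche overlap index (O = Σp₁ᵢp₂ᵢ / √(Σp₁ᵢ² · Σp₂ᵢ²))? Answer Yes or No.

Convert percentages to proportions (divide by 100).
Σ p₁ᵢp₂ᵢ = 0.0108 + 0.0297 + 0.0279 + 0.0840 + 0.0308 = 0.1832
Σp_1ᵢ² = 0.06² + 0.33² + 0.09² + 0.30² + 0.22² = 0.0036 + 0.1089 + 0.0081 + 0.0900 + 0.0484 = 0.2590
Σp_2ᵢ² = 0.18² + 0.09² + 0.31² + 0.28² + 0.14² = 0.0324 + 0.0081 + 0.0961 + 0.0784 + 0.0196 = 0.2346
O = 0.1832 / √(0.2590 × 0.2346) = 0.1832 / 0.24650 = 0.7432
O = 0.7432 > 0.3 → Yes.

Yes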